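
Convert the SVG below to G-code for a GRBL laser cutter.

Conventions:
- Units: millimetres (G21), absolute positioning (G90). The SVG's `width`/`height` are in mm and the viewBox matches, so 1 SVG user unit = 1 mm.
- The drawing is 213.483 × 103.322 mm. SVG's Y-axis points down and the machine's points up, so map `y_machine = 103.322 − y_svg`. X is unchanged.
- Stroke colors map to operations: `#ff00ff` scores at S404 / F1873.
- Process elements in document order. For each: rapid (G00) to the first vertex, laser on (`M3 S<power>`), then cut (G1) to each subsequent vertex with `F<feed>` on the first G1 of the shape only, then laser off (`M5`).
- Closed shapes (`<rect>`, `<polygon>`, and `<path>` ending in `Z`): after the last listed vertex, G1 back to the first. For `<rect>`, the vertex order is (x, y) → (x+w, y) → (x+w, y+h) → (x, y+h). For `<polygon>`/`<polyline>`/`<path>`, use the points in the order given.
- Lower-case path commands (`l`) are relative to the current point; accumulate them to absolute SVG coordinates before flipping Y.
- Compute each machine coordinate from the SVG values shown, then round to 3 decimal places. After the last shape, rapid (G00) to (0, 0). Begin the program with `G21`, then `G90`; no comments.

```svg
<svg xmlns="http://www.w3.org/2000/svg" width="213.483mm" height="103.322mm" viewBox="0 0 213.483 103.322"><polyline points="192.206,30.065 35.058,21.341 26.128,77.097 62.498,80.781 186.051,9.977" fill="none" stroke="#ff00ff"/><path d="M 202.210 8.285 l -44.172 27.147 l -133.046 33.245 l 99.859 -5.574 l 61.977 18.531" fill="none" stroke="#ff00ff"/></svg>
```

G21
G90
G00 X192.206 Y73.257
M3 S404
G1 X35.058 Y81.981 F1873
G1 X26.128 Y26.225
G1 X62.498 Y22.541
G1 X186.051 Y93.345
M5
G00 X202.210 Y95.037
M3 S404
G1 X158.038 Y67.890 F1873
G1 X24.992 Y34.645
G1 X124.851 Y40.219
G1 X186.828 Y21.688
M5
G00 X0.000 Y0.000

Since the viewBox matches the mm dimensions, user units are millimetres directly. The only transform is the Y-flip y_m = 103.322 − y_svg.

Shape 1 is a open polyline drawn with `<polyline>`. Its stroke #ff00ff means score at S404, F1873. After flipping Y the toolpath is (192.206,73.257) → (35.058,81.981) → (26.128,26.225) → (62.498,22.541) → (186.051,93.345).

Shape 2 is a open polyline drawn with `<path>`. Its stroke #ff00ff means score at S404, F1873. After flipping Y the toolpath is (202.210,95.037) → (158.038,67.890) → (24.992,34.645) → (124.851,40.219) → (186.828,21.688).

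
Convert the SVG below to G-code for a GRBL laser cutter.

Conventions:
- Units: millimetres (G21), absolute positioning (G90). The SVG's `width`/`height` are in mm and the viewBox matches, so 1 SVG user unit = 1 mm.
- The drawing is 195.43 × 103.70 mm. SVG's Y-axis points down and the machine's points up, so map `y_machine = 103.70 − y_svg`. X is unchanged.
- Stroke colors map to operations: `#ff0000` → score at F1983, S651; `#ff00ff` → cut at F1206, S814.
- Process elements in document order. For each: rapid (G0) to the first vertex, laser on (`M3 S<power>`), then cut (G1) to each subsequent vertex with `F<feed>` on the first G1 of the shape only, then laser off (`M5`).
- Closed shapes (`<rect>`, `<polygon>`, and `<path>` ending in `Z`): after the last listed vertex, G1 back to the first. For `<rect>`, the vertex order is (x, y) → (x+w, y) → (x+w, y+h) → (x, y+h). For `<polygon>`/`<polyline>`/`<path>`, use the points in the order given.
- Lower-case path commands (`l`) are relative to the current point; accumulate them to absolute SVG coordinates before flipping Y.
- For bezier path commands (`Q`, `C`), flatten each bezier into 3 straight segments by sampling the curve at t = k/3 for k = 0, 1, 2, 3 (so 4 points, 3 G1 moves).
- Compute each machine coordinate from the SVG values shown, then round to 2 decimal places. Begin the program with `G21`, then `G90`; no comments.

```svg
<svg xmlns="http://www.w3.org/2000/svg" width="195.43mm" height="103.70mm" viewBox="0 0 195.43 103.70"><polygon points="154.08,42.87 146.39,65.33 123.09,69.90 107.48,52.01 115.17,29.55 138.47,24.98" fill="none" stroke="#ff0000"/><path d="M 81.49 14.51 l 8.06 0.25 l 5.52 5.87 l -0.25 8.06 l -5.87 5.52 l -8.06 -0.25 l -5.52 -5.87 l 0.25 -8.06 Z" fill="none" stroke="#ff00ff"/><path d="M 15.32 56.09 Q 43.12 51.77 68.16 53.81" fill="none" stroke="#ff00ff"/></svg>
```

1 u = 1 mm; y_m = 103.70 − y.

[1] `<polygon>` regular polygon, #ff0000→score S651 F1983: (154.08,60.83) → (146.39,38.37) → (123.09,33.80) → (107.48,51.69) → (115.17,74.15) → (138.47,78.72) → (154.08,60.83) (closed)

[2] `<path>` regular polygon, #ff00ff→cut S814 F1206: (81.49,89.19) → (89.55,88.94) → (95.07,83.07) → (94.82,75.01) → (88.95,69.49) → (80.89,69.74) → (75.37,75.61) → (75.62,83.67) → (81.49,89.19) (closed)

[3] `<path>` quadratic bezier, #ff00ff→cut S814 F1206: (15.32,47.61) → (33.55,49.78) → (51.16,50.54) → (68.16,49.89)

G21
G90
G0 X154.08 Y60.83
M3 S651
G1 X146.39 Y38.37 F1983
G1 X123.09 Y33.80
G1 X107.48 Y51.69
G1 X115.17 Y74.15
G1 X138.47 Y78.72
G1 X154.08 Y60.83
M5
G0 X81.49 Y89.19
M3 S814
G1 X89.55 Y88.94 F1206
G1 X95.07 Y83.07
G1 X94.82 Y75.01
G1 X88.95 Y69.49
G1 X80.89 Y69.74
G1 X75.37 Y75.61
G1 X75.62 Y83.67
G1 X81.49 Y89.19
M5
G0 X15.32 Y47.61
M3 S814
G1 X33.55 Y49.78 F1206
G1 X51.16 Y50.54
G1 X68.16 Y49.89
M5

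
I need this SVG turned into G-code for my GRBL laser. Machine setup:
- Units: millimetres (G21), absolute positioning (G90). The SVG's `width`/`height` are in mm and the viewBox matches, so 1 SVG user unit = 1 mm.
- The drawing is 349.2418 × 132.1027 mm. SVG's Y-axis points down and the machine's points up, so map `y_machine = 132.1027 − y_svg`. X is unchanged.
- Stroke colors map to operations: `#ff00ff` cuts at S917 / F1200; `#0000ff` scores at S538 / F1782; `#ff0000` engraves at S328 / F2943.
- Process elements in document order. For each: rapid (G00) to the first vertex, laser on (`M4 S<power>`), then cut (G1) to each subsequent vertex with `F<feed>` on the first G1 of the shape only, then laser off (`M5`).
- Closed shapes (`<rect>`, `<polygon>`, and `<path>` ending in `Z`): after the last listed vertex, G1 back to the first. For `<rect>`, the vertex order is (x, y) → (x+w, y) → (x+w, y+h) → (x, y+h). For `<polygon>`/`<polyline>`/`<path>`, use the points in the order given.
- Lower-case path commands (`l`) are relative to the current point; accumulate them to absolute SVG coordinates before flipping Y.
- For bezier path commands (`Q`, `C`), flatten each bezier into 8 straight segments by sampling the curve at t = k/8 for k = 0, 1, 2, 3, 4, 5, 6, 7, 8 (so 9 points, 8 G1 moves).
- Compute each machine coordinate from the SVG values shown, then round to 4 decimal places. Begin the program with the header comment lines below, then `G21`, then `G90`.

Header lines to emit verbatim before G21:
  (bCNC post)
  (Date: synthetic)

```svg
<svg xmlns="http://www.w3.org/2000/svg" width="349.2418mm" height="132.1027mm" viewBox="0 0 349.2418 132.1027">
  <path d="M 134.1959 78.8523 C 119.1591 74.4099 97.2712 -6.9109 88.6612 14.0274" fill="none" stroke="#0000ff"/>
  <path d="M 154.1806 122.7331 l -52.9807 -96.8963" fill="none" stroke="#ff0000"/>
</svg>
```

(bCNC post)
(Date: synthetic)
G21
G90
G00 X134.1959 Y53.2504
M4 S538
G1 X128.2753 Y58.1701 F1782
G1 X121.9482 Y68.1979
G1 X115.4507 Y81.2345
G1 X109.0185 Y95.1806
G1 X102.8876 Y107.9370
G1 X97.2938 Y117.4045
G1 X92.4730 Y121.4836
G1 X88.6612 Y118.0753
M5
G00 X154.1806 Y9.3696
M4 S328
G1 X101.1999 Y106.2659 F2943
M5

Since the viewBox matches the mm dimensions, user units are millimetres directly. The only transform is the Y-flip y_m = 132.1027 − y_svg.

Shape 1 is a cubic bezier drawn with `<path>`. Its stroke #0000ff means score at S538, F1782. After flipping Y the toolpath is (134.1959,53.2504) → (128.2753,58.1701) → (121.9482,68.1979) → (115.4507,81.2345) → (109.0185,95.1806) → (102.8876,107.9370) → (97.2938,117.4045) → (92.4730,121.4836) → (88.6612,118.0753).

Shape 2 is a line segment drawn with `<path>`. Its stroke #ff0000 means engrave at S328, F2943. After flipping Y the toolpath is (154.1806,9.3696) → (101.1999,106.2659).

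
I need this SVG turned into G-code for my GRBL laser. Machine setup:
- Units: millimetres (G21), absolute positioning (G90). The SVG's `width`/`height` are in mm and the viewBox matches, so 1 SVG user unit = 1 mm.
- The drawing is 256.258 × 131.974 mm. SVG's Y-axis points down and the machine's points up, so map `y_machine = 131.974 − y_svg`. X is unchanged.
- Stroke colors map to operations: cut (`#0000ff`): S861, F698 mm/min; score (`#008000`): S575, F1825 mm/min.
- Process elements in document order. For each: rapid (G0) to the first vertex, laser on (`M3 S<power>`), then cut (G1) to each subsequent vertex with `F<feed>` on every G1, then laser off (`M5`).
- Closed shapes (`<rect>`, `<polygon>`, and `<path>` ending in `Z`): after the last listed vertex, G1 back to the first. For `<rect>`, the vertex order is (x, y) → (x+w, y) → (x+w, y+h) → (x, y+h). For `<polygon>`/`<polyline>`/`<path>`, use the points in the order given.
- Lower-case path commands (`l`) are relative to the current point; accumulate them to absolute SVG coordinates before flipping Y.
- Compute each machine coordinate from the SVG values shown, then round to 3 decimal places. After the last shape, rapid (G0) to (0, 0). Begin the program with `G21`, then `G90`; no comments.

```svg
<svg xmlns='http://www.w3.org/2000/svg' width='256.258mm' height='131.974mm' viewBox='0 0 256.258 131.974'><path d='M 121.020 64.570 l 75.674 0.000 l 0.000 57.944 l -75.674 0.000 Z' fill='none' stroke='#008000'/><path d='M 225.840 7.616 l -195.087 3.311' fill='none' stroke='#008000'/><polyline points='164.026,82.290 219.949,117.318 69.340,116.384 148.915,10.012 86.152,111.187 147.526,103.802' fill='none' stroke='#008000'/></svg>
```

1 u = 1 mm; y_m = 131.974 − y.

[1] `<path>` rectangle, #008000→score S575 F1825: (121.020,67.404) → (196.694,67.404) → (196.694,9.460) → (121.020,9.460) → (121.020,67.404) (closed)

[2] `<path>` line segment, #008000→score S575 F1825: (225.840,124.358) → (30.753,121.047)

[3] `<polyline>` open polyline, #008000→score S575 F1825: (164.026,49.684) → (219.949,14.656) → (69.340,15.590) → (148.915,121.962) → (86.152,20.787) → (147.526,28.172)

G21
G90
G0 X121.020 Y67.404
M3 S575
G1 X196.694 Y67.404 F1825
G1 X196.694 Y9.460 F1825
G1 X121.020 Y9.460 F1825
G1 X121.020 Y67.404 F1825
M5
G0 X225.840 Y124.358
M3 S575
G1 X30.753 Y121.047 F1825
M5
G0 X164.026 Y49.684
M3 S575
G1 X219.949 Y14.656 F1825
G1 X69.340 Y15.590 F1825
G1 X148.915 Y121.962 F1825
G1 X86.152 Y20.787 F1825
G1 X147.526 Y28.172 F1825
M5
G0 X0.000 Y0.000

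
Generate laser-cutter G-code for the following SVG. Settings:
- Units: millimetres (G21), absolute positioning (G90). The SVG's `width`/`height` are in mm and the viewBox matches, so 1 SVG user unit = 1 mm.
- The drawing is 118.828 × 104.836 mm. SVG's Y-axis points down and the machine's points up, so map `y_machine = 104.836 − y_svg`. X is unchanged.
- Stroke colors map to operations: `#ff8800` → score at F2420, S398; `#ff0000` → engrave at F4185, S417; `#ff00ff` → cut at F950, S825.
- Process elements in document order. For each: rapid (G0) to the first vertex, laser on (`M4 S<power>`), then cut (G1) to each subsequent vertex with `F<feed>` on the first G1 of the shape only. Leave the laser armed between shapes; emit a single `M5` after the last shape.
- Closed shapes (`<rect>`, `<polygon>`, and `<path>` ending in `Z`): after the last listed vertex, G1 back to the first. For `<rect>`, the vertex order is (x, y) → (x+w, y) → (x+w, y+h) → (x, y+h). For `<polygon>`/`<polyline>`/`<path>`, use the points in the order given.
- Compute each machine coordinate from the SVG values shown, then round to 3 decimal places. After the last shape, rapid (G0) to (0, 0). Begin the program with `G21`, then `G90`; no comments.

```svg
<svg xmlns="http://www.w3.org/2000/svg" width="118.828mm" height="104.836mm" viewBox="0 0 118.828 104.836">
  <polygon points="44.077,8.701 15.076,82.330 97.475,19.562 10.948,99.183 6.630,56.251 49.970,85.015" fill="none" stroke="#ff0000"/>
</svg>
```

G21
G90
G0 X44.077 Y96.135
M4 S417
G1 X15.076 Y22.506 F4185
G1 X97.475 Y85.274
G1 X10.948 Y5.653
G1 X6.630 Y48.585
G1 X49.970 Y19.821
G1 X44.077 Y96.135
M5
G0 X0.000 Y0.000

Since the viewBox matches the mm dimensions, user units are millimetres directly. The only transform is the Y-flip y_m = 104.836 − y_svg.

Shape 1 is a closed polygon drawn with `<polygon>`. Its stroke #ff0000 means engrave at S417, F4185. After flipping Y the toolpath is (44.077,96.135) → (15.076,22.506) → (97.475,85.274) → (10.948,5.653) → (6.630,48.585) → (49.970,19.821) → (44.077,96.135), returning to the start.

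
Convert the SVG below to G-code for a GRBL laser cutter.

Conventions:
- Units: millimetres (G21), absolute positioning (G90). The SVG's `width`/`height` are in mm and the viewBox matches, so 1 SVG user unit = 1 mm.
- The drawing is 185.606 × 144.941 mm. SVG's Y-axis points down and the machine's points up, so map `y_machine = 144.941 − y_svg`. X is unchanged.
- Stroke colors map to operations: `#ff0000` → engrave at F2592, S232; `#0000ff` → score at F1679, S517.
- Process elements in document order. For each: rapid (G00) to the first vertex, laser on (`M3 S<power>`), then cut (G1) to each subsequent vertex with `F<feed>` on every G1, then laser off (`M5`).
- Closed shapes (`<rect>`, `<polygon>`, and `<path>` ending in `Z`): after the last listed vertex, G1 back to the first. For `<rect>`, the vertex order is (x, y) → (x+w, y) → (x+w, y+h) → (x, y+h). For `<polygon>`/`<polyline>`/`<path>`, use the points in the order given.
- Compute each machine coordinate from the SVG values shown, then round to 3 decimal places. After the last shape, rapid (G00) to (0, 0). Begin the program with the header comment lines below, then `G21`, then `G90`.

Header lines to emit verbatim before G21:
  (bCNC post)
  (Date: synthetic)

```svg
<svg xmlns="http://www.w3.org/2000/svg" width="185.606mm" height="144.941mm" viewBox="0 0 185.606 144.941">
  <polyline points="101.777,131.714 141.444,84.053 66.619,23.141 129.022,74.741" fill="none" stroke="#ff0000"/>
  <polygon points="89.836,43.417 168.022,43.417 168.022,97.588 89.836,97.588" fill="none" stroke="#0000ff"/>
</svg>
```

(bCNC post)
(Date: synthetic)
G21
G90
G00 X101.777 Y13.227
M3 S232
G1 X141.444 Y60.888 F2592
G1 X66.619 Y121.800 F2592
G1 X129.022 Y70.200 F2592
M5
G00 X89.836 Y101.524
M3 S517
G1 X168.022 Y101.524 F1679
G1 X168.022 Y47.353 F1679
G1 X89.836 Y47.353 F1679
G1 X89.836 Y101.524 F1679
M5
G00 X0.000 Y0.000

Since the viewBox matches the mm dimensions, user units are millimetres directly. The only transform is the Y-flip y_m = 144.941 − y_svg.

Shape 1 is a open polyline drawn with `<polyline>`. Its stroke #ff0000 means engrave at S232, F2592. After flipping Y the toolpath is (101.777,13.227) → (141.444,60.888) → (66.619,121.800) → (129.022,70.200).

Shape 2 is a rectangle drawn with `<polygon>`. Its stroke #0000ff means score at S517, F1679. After flipping Y the toolpath is (89.836,101.524) → (168.022,101.524) → (168.022,47.353) → (89.836,47.353) → (89.836,101.524), returning to the start.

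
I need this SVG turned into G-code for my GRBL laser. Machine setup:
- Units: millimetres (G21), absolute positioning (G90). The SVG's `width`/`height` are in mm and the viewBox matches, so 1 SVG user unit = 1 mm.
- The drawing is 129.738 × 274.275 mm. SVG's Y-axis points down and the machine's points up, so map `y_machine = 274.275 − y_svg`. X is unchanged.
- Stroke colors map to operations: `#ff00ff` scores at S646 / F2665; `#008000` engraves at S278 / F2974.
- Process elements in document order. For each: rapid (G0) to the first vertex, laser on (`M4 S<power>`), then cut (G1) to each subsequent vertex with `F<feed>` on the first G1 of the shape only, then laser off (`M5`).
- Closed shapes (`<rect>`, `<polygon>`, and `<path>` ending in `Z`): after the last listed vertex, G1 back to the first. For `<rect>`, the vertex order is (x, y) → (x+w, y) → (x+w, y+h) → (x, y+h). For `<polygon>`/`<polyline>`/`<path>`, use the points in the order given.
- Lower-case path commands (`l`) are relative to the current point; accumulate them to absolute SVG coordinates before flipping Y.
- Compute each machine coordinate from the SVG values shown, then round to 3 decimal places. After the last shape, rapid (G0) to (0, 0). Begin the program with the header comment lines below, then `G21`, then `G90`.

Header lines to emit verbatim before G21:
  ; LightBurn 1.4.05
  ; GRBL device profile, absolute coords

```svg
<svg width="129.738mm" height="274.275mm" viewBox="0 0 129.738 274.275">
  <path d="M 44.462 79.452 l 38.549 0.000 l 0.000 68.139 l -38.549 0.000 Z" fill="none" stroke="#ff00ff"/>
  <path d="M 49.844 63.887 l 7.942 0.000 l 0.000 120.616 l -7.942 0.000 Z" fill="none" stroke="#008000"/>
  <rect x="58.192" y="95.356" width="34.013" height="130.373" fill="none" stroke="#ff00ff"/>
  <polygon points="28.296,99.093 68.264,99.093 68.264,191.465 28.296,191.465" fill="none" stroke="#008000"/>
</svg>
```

; LightBurn 1.4.05
; GRBL device profile, absolute coords
G21
G90
G0 X44.462 Y194.823
M4 S646
G1 X83.011 Y194.823 F2665
G1 X83.011 Y126.684
G1 X44.462 Y126.684
G1 X44.462 Y194.823
M5
G0 X49.844 Y210.388
M4 S278
G1 X57.786 Y210.388 F2974
G1 X57.786 Y89.772
G1 X49.844 Y89.772
G1 X49.844 Y210.388
M5
G0 X58.192 Y178.919
M4 S646
G1 X92.205 Y178.919 F2665
G1 X92.205 Y48.546
G1 X58.192 Y48.546
G1 X58.192 Y178.919
M5
G0 X28.296 Y175.182
M4 S278
G1 X68.264 Y175.182 F2974
G1 X68.264 Y82.810
G1 X28.296 Y82.810
G1 X28.296 Y175.182
M5
G0 X0.000 Y0.000

Since the viewBox matches the mm dimensions, user units are millimetres directly. The only transform is the Y-flip y_m = 274.275 − y_svg.

Shape 1 is a rectangle drawn with `<path>`. Its stroke #ff00ff means score at S646, F2665. After flipping Y the toolpath is (44.462,194.823) → (83.011,194.823) → (83.011,126.684) → (44.462,126.684) → (44.462,194.823), returning to the start.

Shape 2 is a rectangle drawn with `<path>`. Its stroke #008000 means engrave at S278, F2974. After flipping Y the toolpath is (49.844,210.388) → (57.786,210.388) → (57.786,89.772) → (49.844,89.772) → (49.844,210.388), returning to the start.

Shape 3 is a rectangle drawn with `<rect>`. Its stroke #ff00ff means score at S646, F2665. After flipping Y the toolpath is (58.192,178.919) → (92.205,178.919) → (92.205,48.546) → (58.192,48.546) → (58.192,178.919), returning to the start.

Shape 4 is a rectangle drawn with `<polygon>`. Its stroke #008000 means engrave at S278, F2974. After flipping Y the toolpath is (28.296,175.182) → (68.264,175.182) → (68.264,82.810) → (28.296,82.810) → (28.296,175.182), returning to the start.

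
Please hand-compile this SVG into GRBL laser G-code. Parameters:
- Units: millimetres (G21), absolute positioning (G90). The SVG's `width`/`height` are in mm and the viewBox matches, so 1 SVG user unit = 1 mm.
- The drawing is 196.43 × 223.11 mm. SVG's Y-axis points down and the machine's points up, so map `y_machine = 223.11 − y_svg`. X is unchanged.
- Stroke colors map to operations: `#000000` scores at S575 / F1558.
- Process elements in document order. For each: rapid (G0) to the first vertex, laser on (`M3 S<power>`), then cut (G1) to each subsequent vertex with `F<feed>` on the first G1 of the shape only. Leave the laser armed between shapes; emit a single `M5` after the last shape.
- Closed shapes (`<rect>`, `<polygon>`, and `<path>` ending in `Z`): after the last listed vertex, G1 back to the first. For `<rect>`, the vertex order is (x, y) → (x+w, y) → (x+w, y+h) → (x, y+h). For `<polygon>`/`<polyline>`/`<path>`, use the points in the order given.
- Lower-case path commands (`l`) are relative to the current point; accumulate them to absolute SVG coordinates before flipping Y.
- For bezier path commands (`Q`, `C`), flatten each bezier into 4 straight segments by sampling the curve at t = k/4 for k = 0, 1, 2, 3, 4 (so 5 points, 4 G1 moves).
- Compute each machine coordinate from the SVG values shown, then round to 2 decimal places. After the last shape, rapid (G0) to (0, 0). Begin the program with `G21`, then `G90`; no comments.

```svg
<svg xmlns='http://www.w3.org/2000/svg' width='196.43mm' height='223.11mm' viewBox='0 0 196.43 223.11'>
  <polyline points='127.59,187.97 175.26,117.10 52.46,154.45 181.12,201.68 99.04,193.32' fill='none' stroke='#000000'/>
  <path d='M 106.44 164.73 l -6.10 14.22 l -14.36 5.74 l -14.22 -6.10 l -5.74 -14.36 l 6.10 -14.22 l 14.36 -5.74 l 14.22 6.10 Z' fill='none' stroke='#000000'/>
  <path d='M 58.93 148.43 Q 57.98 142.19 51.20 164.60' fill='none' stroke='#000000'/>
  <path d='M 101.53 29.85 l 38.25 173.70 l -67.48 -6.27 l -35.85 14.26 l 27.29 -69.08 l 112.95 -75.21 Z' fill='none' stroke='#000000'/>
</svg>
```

Since the viewBox matches the mm dimensions, user units are millimetres directly. The only transform is the Y-flip y_m = 223.11 − y_svg.

Shape 1 is a open polyline drawn with `<polyline>`. Its stroke #000000 means score at S575, F1558. After flipping Y the toolpath is (127.59,35.14) → (175.26,106.01) → (52.46,68.66) → (181.12,21.43) → (99.04,29.79).

Shape 2 is a regular polygon drawn with `<path>`. Its stroke #000000 means score at S575, F1558. After flipping Y the toolpath is (106.44,58.38) → (100.34,44.16) → (85.98,38.42) → (71.76,44.52) → (66.02,58.88) → (72.12,73.10) → (86.48,78.84) → (100.70,72.74) → (106.44,58.38), returning to the start.

Shape 3 is a quadratic bezier drawn with `<path>`. Its stroke #000000 means score at S575, F1558. After flipping Y the toolpath is (58.93,74.68) → (58.09,76.01) → (56.52,73.76) → (54.23,67.92) → (51.20,58.51).

Shape 4 is a closed polygon drawn with `<path>`. Its stroke #000000 means score at S575, F1558. After flipping Y the toolpath is (101.53,193.26) → (139.78,19.56) → (72.30,25.83) → (36.45,11.57) → (63.74,80.65) → (176.69,155.86) → (101.53,193.26), returning to the start.

G21
G90
G0 X127.59 Y35.14
M3 S575
G1 X175.26 Y106.01 F1558
G1 X52.46 Y68.66
G1 X181.12 Y21.43
G1 X99.04 Y29.79
G0 X106.44 Y58.38
M3 S575
G1 X100.34 Y44.16 F1558
G1 X85.98 Y38.42
G1 X71.76 Y44.52
G1 X66.02 Y58.88
G1 X72.12 Y73.10
G1 X86.48 Y78.84
G1 X100.70 Y72.74
G1 X106.44 Y58.38
G0 X58.93 Y74.68
M3 S575
G1 X58.09 Y76.01 F1558
G1 X56.52 Y73.76
G1 X54.23 Y67.92
G1 X51.20 Y58.51
G0 X101.53 Y193.26
M3 S575
G1 X139.78 Y19.56 F1558
G1 X72.30 Y25.83
G1 X36.45 Y11.57
G1 X63.74 Y80.65
G1 X176.69 Y155.86
G1 X101.53 Y193.26
M5
G0 X0.00 Y0.00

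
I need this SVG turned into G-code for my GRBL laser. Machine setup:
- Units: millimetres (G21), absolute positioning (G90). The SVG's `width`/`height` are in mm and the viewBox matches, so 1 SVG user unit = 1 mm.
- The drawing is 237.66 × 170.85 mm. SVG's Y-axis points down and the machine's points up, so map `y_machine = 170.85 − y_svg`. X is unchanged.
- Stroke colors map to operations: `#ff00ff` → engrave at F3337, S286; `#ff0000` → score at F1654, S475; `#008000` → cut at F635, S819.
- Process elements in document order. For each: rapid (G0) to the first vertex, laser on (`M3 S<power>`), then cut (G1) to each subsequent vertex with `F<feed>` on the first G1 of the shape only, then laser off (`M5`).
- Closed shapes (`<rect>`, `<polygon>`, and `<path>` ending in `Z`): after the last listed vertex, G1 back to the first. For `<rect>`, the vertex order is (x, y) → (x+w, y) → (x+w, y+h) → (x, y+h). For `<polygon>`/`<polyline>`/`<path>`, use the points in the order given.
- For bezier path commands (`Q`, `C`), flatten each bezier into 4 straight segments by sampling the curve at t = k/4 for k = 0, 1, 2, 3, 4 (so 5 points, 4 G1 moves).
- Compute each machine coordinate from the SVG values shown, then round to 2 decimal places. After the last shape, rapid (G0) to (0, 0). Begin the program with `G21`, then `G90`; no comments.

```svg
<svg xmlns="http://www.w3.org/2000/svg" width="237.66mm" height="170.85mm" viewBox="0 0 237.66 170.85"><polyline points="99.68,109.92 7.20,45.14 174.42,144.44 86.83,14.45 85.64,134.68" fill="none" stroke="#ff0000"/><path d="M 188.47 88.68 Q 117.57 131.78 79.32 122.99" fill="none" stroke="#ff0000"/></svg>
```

Since the viewBox matches the mm dimensions, user units are millimetres directly. The only transform is the Y-flip y_m = 170.85 − y_svg.

Shape 1 is a open polyline drawn with `<polyline>`. Its stroke #ff0000 means score at S475, F1654. After flipping Y the toolpath is (99.68,60.93) → (7.20,125.71) → (174.42,26.41) → (86.83,156.40) → (85.64,36.17).

Shape 2 is a quadratic bezier drawn with `<path>`. Its stroke #ff0000 means score at S475, F1654. After flipping Y the toolpath is (188.47,82.17) → (155.06,63.86) → (125.73,52.04) → (100.49,46.71) → (79.32,47.86).

G21
G90
G0 X99.68 Y60.93
M3 S475
G1 X7.20 Y125.71 F1654
G1 X174.42 Y26.41
G1 X86.83 Y156.40
G1 X85.64 Y36.17
M5
G0 X188.47 Y82.17
M3 S475
G1 X155.06 Y63.86 F1654
G1 X125.73 Y52.04
G1 X100.49 Y46.71
G1 X79.32 Y47.86
M5
G0 X0.00 Y0.00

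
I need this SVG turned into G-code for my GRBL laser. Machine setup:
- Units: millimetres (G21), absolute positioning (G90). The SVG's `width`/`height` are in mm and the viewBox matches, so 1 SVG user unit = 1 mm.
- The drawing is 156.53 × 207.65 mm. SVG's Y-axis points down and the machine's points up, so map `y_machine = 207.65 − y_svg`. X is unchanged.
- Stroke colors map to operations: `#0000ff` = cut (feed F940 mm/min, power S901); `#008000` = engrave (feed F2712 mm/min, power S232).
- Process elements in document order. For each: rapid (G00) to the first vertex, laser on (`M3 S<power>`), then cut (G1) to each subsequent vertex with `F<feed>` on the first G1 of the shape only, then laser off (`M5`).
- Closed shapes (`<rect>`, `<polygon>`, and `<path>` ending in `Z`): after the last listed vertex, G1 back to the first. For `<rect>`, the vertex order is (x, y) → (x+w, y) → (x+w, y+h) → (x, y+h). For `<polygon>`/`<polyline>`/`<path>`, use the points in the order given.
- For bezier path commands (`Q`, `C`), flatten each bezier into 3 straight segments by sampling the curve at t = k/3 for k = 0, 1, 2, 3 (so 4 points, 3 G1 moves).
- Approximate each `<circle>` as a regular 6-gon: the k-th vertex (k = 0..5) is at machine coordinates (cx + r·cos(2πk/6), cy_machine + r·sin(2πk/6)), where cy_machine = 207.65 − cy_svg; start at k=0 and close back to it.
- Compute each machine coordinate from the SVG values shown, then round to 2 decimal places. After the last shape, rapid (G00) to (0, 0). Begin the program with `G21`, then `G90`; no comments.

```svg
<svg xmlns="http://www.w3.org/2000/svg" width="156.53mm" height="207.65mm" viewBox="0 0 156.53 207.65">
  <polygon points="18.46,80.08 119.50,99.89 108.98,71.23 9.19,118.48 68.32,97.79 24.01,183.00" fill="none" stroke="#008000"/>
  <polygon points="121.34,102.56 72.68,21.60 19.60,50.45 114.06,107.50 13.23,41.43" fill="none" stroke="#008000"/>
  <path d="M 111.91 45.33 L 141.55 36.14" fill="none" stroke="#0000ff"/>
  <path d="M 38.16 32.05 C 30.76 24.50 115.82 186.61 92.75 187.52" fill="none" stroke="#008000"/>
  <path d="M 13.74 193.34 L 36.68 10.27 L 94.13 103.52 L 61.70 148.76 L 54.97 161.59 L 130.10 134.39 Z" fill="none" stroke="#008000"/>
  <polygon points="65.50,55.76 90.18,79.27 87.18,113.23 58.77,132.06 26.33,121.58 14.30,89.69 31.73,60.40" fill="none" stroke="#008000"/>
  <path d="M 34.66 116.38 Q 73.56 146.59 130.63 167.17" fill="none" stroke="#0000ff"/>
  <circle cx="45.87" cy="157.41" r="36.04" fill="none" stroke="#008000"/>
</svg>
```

G21
G90
G00 X18.46 Y127.57
M3 S232
G1 X119.50 Y107.76 F2712
G1 X108.98 Y136.42
G1 X9.19 Y89.17
G1 X68.32 Y109.86
G1 X24.01 Y24.65
G1 X18.46 Y127.57
M5
G00 X121.34 Y105.09
M3 S232
G1 X72.68 Y186.05 F2712
G1 X19.60 Y157.20
G1 X114.06 Y100.15
G1 X13.23 Y166.22
G1 X121.34 Y105.09
M5
G00 X111.91 Y162.32
M3 S901
G1 X141.55 Y171.51 F940
M5
G00 X38.16 Y175.60
M3 S232
G1 X54.15 Y138.85 F2712
G1 X87.21 Y62.52
G1 X92.75 Y20.13
M5
G00 X13.74 Y14.31
M3 S232
G1 X36.68 Y197.38 F2712
G1 X94.13 Y104.13
G1 X61.70 Y58.89
G1 X54.97 Y46.06
G1 X130.10 Y73.26
G1 X13.74 Y14.31
M5
G00 X65.50 Y151.89
M3 S232
G1 X90.18 Y128.38 F2712
G1 X87.18 Y94.42
G1 X58.77 Y75.59
G1 X26.33 Y86.07
G1 X14.30 Y117.96
G1 X31.73 Y147.25
G1 X65.50 Y151.89
M5
G00 X34.66 Y91.27
M3 S901
G1 X62.61 Y72.20 F940
G1 X94.60 Y55.27
G1 X130.63 Y40.48
M5
G00 X81.91 Y50.24
M3 S232
G1 X63.89 Y81.45 F2712
G1 X27.85 Y81.45
G1 X9.83 Y50.24
G1 X27.85 Y19.03
G1 X63.89 Y19.03
G1 X81.91 Y50.24
M5
G00 X0.00 Y0.00

viewBox `0 0 156.53 207.65` with mm width/height → 1 unit = 1 mm. Flip: y_m = 207.65 − y_svg.

**Shape 1** — `<polygon>` closed polygon, stroke `#008000` → engrave (S232, F2712). Machine vertices: (18.46,127.57) → (119.50,107.76) → (108.98,136.42) → (9.19,89.17) → (68.32,109.86) → (24.01,24.65) → (18.46,127.57). Closed: final G1 returns to the first vertex.

**Shape 2** — `<polygon>` closed polygon, stroke `#008000` → engrave (S232, F2712). Machine vertices: (121.34,105.09) → (72.68,186.05) → (19.60,157.20) → (114.06,100.15) → (13.23,166.22) → (121.34,105.09). Closed: final G1 returns to the first vertex.

**Shape 3** — `<path>` line segment, stroke `#0000ff` → cut (S901, F940). Machine vertices: (111.91,162.32) → (141.55,171.51). Open path.

**Shape 4** — `<path>` cubic bezier, stroke `#008000` → engrave (S232, F2712). Control points (SVG): P0=(38.16,32.05), P1=(30.76,24.50), P2=(115.82,186.61), P3=(92.75,187.52); sampled at t=k/3. Machine vertices: (38.16,175.60) → (54.15,138.85) → (87.21,62.52) → (92.75,20.13). Open path.

**Shape 5** — `<path>` closed polygon, stroke `#008000` → engrave (S232, F2712). Machine vertices: (13.74,14.31) → (36.68,197.38) → (94.13,104.13) → (61.70,58.89) → (54.97,46.06) → (130.10,73.26) → (13.74,14.31). Closed: final G1 returns to the first vertex.

**Shape 6** — `<polygon>` regular polygon, stroke `#008000` → engrave (S232, F2712). Machine vertices: (65.50,151.89) → (90.18,128.38) → (87.18,94.42) → (58.77,75.59) → (26.33,86.07) → (14.30,117.96) → (31.73,147.25) → (65.50,151.89). Closed: final G1 returns to the first vertex.

**Shape 7** — `<path>` quadratic bezier, stroke `#0000ff` → cut (S901, F940). Control points (SVG): P0=(34.66,116.38), P1=(73.56,146.59), P2=(130.63,167.17); sampled at t=k/3. Machine vertices: (34.66,91.27) → (62.61,72.20) → (94.60,55.27) → (130.63,40.48). Open path.

**Shape 8** — `<circle>` circle, stroke `#008000` → engrave (S232, F2712). Machine vertices: (81.91,50.24) → (63.89,81.45) → (27.85,81.45) → (9.83,50.24) → (27.85,19.03) → (63.89,19.03) → (81.91,50.24). Closed: final G1 returns to the first vertex.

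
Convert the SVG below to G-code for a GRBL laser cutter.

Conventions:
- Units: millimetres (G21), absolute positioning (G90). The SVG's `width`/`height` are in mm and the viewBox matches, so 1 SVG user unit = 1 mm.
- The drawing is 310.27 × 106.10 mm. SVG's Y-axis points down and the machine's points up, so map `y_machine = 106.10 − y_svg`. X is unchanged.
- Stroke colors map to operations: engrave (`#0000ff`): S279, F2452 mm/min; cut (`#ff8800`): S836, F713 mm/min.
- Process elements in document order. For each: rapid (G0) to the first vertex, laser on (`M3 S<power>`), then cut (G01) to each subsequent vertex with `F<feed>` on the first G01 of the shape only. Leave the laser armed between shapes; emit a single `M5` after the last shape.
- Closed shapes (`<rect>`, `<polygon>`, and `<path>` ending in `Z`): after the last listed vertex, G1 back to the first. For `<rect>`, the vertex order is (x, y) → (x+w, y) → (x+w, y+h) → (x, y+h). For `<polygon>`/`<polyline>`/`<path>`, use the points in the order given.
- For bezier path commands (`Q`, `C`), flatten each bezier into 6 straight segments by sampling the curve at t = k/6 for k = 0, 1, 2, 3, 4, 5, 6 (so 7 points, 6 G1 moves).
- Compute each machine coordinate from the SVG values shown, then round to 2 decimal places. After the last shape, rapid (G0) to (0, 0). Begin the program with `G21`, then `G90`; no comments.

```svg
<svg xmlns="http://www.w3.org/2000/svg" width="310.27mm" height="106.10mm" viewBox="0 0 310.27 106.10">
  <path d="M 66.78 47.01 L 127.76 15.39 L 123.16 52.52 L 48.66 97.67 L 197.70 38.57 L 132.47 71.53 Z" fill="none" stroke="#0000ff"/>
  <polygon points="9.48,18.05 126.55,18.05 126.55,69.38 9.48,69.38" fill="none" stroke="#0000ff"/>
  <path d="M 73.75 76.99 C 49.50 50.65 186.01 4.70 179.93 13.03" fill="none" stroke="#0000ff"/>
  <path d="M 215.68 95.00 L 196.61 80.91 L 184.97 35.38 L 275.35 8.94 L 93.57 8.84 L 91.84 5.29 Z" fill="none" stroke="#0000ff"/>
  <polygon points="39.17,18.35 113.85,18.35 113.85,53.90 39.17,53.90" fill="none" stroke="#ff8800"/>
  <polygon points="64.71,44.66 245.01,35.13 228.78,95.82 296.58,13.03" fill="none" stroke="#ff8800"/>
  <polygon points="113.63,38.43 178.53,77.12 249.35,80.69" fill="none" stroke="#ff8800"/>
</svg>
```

G21
G90
G0 X66.78 Y59.09
M3 S279
G01 X127.76 Y90.71 F2452
G01 X123.16 Y53.58
G01 X48.66 Y8.43
G01 X197.70 Y67.53
G01 X132.47 Y34.57
G01 X66.78 Y59.09
G0 X9.48 Y88.05
M3 S279
G01 X126.55 Y88.05 F2452
G01 X126.55 Y36.72
G01 X9.48 Y36.72
G01 X9.48 Y88.05
G0 X73.75 Y29.11
M3 S279
G01 X73.62 Y43.57 F2452
G01 X91.85 Y59.25
G01 X120.03 Y74.09
G01 X149.72 Y86.04
G01 X172.49 Y93.05
G01 X179.93 Y93.07
G0 X215.68 Y11.10
M3 S279
G01 X196.61 Y25.19 F2452
G01 X184.97 Y70.72
G01 X275.35 Y97.16
G01 X93.57 Y97.26
G01 X91.84 Y100.81
G01 X215.68 Y11.10
G0 X39.17 Y87.75
M3 S836
G01 X113.85 Y87.75 F713
G01 X113.85 Y52.20
G01 X39.17 Y52.20
G01 X39.17 Y87.75
G0 X64.71 Y61.44
M3 S836
G01 X245.01 Y70.97 F713
G01 X228.78 Y10.28
G01 X296.58 Y93.07
G01 X64.71 Y61.44
G0 X113.63 Y67.67
M3 S836
G01 X178.53 Y28.98 F713
G01 X249.35 Y25.41
G01 X113.63 Y67.67
M5
G0 X0.00 Y0.00

viewBox `0 0 310.27 106.10` with mm width/height → 1 unit = 1 mm. Flip: y_m = 106.10 − y_svg.

**Shape 1** — `<path>` closed polygon, stroke `#0000ff` → engrave (S279, F2452). Machine vertices: (66.78,59.09) → (127.76,90.71) → (123.16,53.58) → (48.66,8.43) → (197.70,67.53) → (132.47,34.57) → (66.78,59.09). Closed: final G1 returns to the first vertex.

**Shape 2** — `<polygon>` rectangle, stroke `#0000ff` → engrave (S279, F2452). Machine vertices: (9.48,88.05) → (126.55,88.05) → (126.55,36.72) → (9.48,36.72) → (9.48,88.05). Closed: final G1 returns to the first vertex.

**Shape 3** — `<path>` cubic bezier, stroke `#0000ff` → engrave (S279, F2452). Control points (SVG): P0=(73.75,76.99), P1=(49.50,50.65), P2=(186.01,4.70), P3=(179.93,13.03); sampled at t=k/6. Machine vertices: (73.75,29.11) → (73.62,43.57) → (91.85,59.25) → (120.03,74.09) → (149.72,86.04) → (172.49,93.05) → (179.93,93.07). Open path.

**Shape 4** — `<path>` closed polygon, stroke `#0000ff` → engrave (S279, F2452). Machine vertices: (215.68,11.10) → (196.61,25.19) → (184.97,70.72) → (275.35,97.16) → (93.57,97.26) → (91.84,100.81) → (215.68,11.10). Closed: final G1 returns to the first vertex.

**Shape 5** — `<polygon>` rectangle, stroke `#ff8800` → cut (S836, F713). Machine vertices: (39.17,87.75) → (113.85,87.75) → (113.85,52.20) → (39.17,52.20) → (39.17,87.75). Closed: final G1 returns to the first vertex.

**Shape 6** — `<polygon>` closed polygon, stroke `#ff8800` → cut (S836, F713). Machine vertices: (64.71,61.44) → (245.01,70.97) → (228.78,10.28) → (296.58,93.07) → (64.71,61.44). Closed: final G1 returns to the first vertex.

**Shape 7** — `<polygon>` closed polygon, stroke `#ff8800` → cut (S836, F713). Machine vertices: (113.63,67.67) → (178.53,28.98) → (249.35,25.41) → (113.63,67.67). Closed: final G1 returns to the first vertex.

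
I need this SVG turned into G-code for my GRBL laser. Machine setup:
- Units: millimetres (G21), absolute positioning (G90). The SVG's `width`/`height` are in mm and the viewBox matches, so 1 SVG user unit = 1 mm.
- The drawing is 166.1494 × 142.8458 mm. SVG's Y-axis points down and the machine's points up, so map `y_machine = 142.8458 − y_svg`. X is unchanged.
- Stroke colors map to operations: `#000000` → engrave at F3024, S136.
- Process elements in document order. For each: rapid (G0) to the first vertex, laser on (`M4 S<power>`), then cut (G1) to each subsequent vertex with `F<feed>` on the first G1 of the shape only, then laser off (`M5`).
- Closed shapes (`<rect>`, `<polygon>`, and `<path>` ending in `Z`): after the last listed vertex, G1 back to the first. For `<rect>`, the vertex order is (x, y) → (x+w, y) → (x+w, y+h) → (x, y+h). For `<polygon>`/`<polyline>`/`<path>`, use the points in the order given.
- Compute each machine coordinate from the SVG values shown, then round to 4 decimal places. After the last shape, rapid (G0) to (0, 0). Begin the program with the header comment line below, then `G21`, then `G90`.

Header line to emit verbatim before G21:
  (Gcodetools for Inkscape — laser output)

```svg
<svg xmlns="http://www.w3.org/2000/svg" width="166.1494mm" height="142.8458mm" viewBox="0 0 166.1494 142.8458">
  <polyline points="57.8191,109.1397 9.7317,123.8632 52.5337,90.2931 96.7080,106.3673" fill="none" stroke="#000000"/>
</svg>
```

Since the viewBox matches the mm dimensions, user units are millimetres directly. The only transform is the Y-flip y_m = 142.8458 − y_svg.

Shape 1 is a open polyline drawn with `<polyline>`. Its stroke #000000 means engrave at S136, F3024. After flipping Y the toolpath is (57.8191,33.7061) → (9.7317,18.9826) → (52.5337,52.5527) → (96.7080,36.4785).

(Gcodetools for Inkscape — laser output)
G21
G90
G0 X57.8191 Y33.7061
M4 S136
G1 X9.7317 Y18.9826 F3024
G1 X52.5337 Y52.5527
G1 X96.7080 Y36.4785
M5
G0 X0.0000 Y0.0000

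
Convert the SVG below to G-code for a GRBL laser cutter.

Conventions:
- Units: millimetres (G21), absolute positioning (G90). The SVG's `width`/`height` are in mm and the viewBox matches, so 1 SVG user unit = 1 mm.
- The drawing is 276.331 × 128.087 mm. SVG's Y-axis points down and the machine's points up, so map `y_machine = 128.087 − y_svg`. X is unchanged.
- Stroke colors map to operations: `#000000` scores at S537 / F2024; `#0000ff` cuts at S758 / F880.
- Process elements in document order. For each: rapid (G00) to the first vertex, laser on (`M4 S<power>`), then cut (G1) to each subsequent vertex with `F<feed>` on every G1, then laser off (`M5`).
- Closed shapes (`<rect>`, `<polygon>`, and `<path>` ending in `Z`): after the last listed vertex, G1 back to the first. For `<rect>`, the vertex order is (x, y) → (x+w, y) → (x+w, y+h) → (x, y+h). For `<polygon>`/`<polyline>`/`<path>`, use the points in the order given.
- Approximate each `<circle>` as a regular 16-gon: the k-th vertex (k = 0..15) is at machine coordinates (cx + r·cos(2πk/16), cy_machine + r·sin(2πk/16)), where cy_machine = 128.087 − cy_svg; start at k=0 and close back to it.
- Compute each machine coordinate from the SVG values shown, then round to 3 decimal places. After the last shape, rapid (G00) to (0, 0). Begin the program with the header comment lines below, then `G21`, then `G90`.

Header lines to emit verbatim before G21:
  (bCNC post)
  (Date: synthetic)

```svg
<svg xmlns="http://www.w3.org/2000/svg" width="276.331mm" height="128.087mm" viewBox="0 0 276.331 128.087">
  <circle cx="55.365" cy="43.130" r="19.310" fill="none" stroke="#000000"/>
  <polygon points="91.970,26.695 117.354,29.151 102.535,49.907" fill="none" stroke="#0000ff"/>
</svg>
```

(bCNC post)
(Date: synthetic)
G21
G90
G00 X74.675 Y84.957
M4 S537
G1 X73.205 Y92.347 F2024
G1 X69.019 Y98.611 F2024
G1 X62.755 Y102.797 F2024
G1 X55.365 Y104.267 F2024
G1 X47.975 Y102.797 F2024
G1 X41.711 Y98.611 F2024
G1 X37.525 Y92.347 F2024
G1 X36.055 Y84.957 F2024
G1 X37.525 Y77.567 F2024
G1 X41.711 Y71.303 F2024
G1 X47.975 Y67.117 F2024
G1 X55.365 Y65.647 F2024
G1 X62.755 Y67.117 F2024
G1 X69.019 Y71.303 F2024
G1 X73.205 Y77.567 F2024
G1 X74.675 Y84.957 F2024
M5
G00 X91.970 Y101.392
M4 S758
G1 X117.354 Y98.936 F880
G1 X102.535 Y78.180 F880
G1 X91.970 Y101.392 F880
M5
G00 X0.000 Y0.000

viewBox `0 0 276.331 128.087` with mm width/height → 1 unit = 1 mm. Flip: y_m = 128.087 − y_svg.

**Shape 1** — `<circle>` circle, stroke `#000000` → score (S537, F2024). Machine vertices: (74.675,84.957) → (73.205,92.347) → (69.019,98.611) → (62.755,102.797) → (55.365,104.267) → (47.975,102.797) → (41.711,98.611) → (37.525,92.347) → (36.055,84.957) → (37.525,77.567) → (41.711,71.303) → (47.975,67.117) → (55.365,65.647) → (62.755,67.117) → (69.019,71.303) → (73.205,77.567) → (74.675,84.957). Closed: final G1 returns to the first vertex.

**Shape 2** — `<polygon>` regular polygon, stroke `#0000ff` → cut (S758, F880). Machine vertices: (91.970,101.392) → (117.354,98.936) → (102.535,78.180) → (91.970,101.392). Closed: final G1 returns to the first vertex.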